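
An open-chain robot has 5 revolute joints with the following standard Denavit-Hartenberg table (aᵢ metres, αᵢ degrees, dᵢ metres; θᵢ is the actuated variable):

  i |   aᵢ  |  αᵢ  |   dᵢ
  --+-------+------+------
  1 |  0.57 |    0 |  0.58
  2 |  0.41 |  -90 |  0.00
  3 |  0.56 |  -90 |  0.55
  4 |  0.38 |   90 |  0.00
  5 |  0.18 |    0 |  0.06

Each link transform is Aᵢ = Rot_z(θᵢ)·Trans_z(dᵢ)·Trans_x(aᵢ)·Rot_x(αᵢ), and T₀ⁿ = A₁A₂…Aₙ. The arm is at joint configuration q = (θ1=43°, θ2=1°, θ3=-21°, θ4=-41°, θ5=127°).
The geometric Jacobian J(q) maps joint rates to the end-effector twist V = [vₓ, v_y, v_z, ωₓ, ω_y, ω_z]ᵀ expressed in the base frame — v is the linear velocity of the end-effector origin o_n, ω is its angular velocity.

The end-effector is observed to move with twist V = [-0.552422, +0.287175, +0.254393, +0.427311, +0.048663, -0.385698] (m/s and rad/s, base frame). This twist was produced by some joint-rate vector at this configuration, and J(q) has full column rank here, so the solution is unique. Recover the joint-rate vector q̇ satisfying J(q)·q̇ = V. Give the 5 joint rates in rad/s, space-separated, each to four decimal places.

0.3580 0.1140 -0.2490 0.9230 -0.0170

o_n = [0.6989, 1.7364, 0.7059]
J₁: ẑ×o_n = [-1.7364, 0.6989, 0.0000], ω = ẑ
J2: z=[0.0000, 0.0000, 1.0000] o=[0.4169, 0.3887, 0.5800] → [-1.3476, 0.2820, 0.0000, 0.0000, 0.0000, 1.0000]
J3: z=[-0.6947, 0.7193, 0.0000] o=[0.7118, 0.6735, 0.5800] → [0.0905, 0.0874, -0.7290, -0.6947, 0.7193, 0.0000]
J4: z=[0.2578, 0.2489, -0.9336] o=[0.7058, 1.4324, 0.7807] → [0.2652, 0.0258, 0.0801, 0.2578, 0.2489, -0.9336]
J5: z=[-0.9648, 0.1174, -0.2351] o=[0.7252, 1.7977, 0.8835] → [-0.0353, -0.1652, 0.0623, -0.9648, 0.1174, -0.2351]
q̇ = J⁺·V = [0.3580, 0.1140, -0.2490, 0.9230, -0.0170]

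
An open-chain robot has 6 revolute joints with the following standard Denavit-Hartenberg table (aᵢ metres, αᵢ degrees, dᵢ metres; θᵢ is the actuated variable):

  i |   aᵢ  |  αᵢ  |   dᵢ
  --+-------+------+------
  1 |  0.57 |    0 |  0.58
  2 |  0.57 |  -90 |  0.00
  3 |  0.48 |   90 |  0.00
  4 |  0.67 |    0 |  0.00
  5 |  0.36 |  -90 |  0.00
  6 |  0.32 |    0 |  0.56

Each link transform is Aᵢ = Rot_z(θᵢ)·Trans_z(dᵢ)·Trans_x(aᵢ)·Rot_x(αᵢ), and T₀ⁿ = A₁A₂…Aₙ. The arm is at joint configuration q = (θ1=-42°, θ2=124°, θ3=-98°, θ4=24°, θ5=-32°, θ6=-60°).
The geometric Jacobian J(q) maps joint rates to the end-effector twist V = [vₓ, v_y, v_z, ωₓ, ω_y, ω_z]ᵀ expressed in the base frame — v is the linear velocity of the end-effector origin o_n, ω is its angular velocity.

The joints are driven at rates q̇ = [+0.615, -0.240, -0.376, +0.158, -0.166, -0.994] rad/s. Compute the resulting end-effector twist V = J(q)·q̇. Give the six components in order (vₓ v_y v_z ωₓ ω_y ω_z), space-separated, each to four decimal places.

-0.0577 -0.7183 -0.5224 1.3509 -0.1624 0.2391

o_n = [-0.3153, -0.2159, 2.2100]
J₁: ẑ×o_n = [0.2159, -0.3153, 0.0000], ω = ẑ
J2: z=[0.0000, 0.0000, 1.0000] o=[0.4236, -0.3814, 0.5800] → [-0.1655, -0.7388, 0.0000, 0.0000, 0.0000, 1.0000]
J3: z=[-0.9903, 0.1392, 0.0000] o=[0.5029, 0.1830, 0.5800] → [0.2269, 1.6141, 0.5089, -0.9903, 0.1392, 0.0000]
J4: z=[-0.1378, -0.9806, -0.1392] o=[0.4936, 0.1169, 1.0553] → [-1.1786, 0.2717, -0.7473, -0.1378, -0.9806, -0.1392]
J5: z=[-0.1378, -0.9806, -0.1392] o=[0.2119, 0.0705, 1.6614] → [-0.5778, 0.1490, -0.4775, -0.1378, -0.9806, -0.1392]
J6: z=[-0.9833, 0.1186, 0.1378] o=[0.2546, 0.0144, 2.0145] → [0.0549, 0.1137, 0.2940, -0.9833, 0.1186, 0.1378]
V = J·q̇ = [-0.0577, -0.7183, -0.5224, 1.3509, -0.1624, 0.2391]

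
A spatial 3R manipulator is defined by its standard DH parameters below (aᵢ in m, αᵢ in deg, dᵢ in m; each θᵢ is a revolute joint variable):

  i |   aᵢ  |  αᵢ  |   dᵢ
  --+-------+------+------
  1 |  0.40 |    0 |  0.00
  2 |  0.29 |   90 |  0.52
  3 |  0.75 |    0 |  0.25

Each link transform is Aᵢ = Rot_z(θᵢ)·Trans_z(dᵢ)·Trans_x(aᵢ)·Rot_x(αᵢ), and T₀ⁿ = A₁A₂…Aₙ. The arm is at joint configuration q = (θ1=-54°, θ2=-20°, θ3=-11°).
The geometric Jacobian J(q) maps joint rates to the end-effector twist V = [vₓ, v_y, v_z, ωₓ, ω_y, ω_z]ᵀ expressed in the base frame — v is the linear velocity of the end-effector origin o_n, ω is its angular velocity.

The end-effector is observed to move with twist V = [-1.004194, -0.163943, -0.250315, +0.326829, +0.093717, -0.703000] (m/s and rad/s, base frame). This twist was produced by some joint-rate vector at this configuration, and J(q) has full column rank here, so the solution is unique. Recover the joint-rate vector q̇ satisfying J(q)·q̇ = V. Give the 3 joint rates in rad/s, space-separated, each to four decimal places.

o_n = [0.2777, -1.3790, 0.3769]
J₁: ẑ×o_n = [1.3790, 0.2777, -0.0000], ω = ẑ
J2: z=[0.0000, 0.0000, 1.0000] o=[0.2351, -0.3236, 0.0000] → [1.0554, 0.0425, -0.0000, 0.0000, 0.0000, 1.0000]
J3: z=[-0.9613, -0.2756, 0.0000] o=[0.3150, -0.6024, 0.5200] → [0.0394, -0.1376, 0.7362, -0.9613, -0.2756, 0.0000]
q̇ = J⁺·V = [-0.7690, 0.0660, -0.3400]

-0.7690 0.0660 -0.3400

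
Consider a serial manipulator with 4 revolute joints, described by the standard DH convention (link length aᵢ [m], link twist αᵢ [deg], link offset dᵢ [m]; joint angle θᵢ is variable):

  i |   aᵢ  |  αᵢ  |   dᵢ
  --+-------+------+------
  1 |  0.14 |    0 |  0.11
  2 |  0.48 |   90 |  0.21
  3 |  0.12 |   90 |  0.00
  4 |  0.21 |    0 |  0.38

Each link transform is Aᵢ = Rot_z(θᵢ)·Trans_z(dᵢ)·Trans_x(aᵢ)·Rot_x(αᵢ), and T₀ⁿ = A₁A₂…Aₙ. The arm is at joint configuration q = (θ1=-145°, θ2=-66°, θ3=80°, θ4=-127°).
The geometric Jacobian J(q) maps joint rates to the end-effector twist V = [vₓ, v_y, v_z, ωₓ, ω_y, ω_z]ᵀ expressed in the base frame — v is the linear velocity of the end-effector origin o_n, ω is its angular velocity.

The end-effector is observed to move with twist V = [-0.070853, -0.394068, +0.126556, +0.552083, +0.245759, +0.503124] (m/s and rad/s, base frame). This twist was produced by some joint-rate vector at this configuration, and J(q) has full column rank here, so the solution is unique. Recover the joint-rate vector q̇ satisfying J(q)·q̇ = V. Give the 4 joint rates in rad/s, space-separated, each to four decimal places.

o_n = [-0.9323, 0.2153, 0.2477]
J₁: ẑ×o_n = [-0.2153, -0.9323, 0.0000], ω = ẑ
J2: z=[0.0000, 0.0000, 1.0000] o=[-0.1147, -0.0803, 0.1100] → [-0.2956, -0.8176, 0.0000, 0.0000, 0.0000, 1.0000]
J3: z=[0.5150, 0.8572, 0.0000] o=[-0.5261, 0.1669, 0.3200] → [-0.0619, 0.0372, 0.3731, 0.5150, 0.8572, 0.0000]
J4: z=[-0.8441, 0.5072, -0.1736] o=[-0.5440, 0.1776, 0.4382] → [-0.0901, -0.0933, 0.1652, -0.8441, 0.5072, -0.1736]
q̇ = J⁺·V = [0.7320, -0.2900, 0.4950, -0.3520]

0.7320 -0.2900 0.4950 -0.3520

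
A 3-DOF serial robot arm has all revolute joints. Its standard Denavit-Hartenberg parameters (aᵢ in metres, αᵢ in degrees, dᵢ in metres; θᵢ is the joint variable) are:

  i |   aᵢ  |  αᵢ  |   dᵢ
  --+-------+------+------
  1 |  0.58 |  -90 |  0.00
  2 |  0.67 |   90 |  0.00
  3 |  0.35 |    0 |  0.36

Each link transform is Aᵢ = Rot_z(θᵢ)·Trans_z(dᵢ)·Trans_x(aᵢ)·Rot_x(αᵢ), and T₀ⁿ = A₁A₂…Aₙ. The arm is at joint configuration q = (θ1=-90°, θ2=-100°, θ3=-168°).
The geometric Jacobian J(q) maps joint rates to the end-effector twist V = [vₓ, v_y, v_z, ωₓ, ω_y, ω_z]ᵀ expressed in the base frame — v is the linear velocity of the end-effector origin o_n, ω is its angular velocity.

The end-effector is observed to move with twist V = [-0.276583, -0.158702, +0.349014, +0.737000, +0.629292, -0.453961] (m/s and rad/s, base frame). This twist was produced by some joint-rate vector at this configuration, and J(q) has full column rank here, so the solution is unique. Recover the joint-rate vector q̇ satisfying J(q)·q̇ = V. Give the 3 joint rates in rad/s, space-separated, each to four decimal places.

-0.3430 0.7370 0.6390

o_n = [-0.0728, -0.1686, 0.2602]
J₁: ẑ×o_n = [0.1686, -0.0728, 0.0000], ω = ẑ
J2: z=[1.0000, 0.0000, 0.0000] o=[0.0000, -0.5800, 0.0000] → [-0.0000, -0.2602, 0.4114, 1.0000, 0.0000, 0.0000]
J3: z=[0.0000, 0.9848, -0.1736] o=[-0.0000, -0.4637, 0.6598] → [-0.3424, 0.0126, 0.0717, 0.0000, 0.9848, -0.1736]
q̇ = J⁺·V = [-0.3430, 0.7370, 0.6390]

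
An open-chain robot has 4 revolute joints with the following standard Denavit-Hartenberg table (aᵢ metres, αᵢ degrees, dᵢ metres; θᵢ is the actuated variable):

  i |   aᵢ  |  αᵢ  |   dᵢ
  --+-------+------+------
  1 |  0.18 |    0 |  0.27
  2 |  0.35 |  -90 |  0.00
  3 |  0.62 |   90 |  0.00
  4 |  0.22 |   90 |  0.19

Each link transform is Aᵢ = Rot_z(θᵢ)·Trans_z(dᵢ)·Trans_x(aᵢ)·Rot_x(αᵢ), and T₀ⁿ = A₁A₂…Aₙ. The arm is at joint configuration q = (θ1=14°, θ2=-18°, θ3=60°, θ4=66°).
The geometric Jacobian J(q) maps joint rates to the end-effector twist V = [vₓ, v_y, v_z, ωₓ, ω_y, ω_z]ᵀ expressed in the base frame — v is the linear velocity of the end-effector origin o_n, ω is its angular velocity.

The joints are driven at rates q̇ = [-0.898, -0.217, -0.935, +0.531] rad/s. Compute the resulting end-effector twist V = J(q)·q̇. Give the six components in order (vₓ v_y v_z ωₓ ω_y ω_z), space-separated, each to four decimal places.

0.6296 -1.1221 0.5780 0.3935 -0.9648 -0.8495

o_n = [1.0558, 0.1834, -0.2494]
J₁: ẑ×o_n = [-0.1834, 1.0558, 0.0000], ω = ẑ
J2: z=[0.0000, 0.0000, 1.0000] o=[0.1747, 0.0435, 0.2700] → [-0.1399, 0.8812, 0.0000, 0.0000, 0.0000, 1.0000]
J3: z=[0.0698, 0.9976, 0.0000] o=[0.5238, 0.0191, 0.2700] → [-0.5182, 0.0362, -0.5193, 0.0698, 0.9976, 0.0000]
J4: z=[0.8639, -0.0604, 0.5000] o=[0.8330, -0.0025, -0.2669] → [-0.0940, 0.0963, 0.1741, 0.8639, -0.0604, 0.5000]
V = J·q̇ = [0.6296, -1.1221, 0.5780, 0.3935, -0.9648, -0.8495]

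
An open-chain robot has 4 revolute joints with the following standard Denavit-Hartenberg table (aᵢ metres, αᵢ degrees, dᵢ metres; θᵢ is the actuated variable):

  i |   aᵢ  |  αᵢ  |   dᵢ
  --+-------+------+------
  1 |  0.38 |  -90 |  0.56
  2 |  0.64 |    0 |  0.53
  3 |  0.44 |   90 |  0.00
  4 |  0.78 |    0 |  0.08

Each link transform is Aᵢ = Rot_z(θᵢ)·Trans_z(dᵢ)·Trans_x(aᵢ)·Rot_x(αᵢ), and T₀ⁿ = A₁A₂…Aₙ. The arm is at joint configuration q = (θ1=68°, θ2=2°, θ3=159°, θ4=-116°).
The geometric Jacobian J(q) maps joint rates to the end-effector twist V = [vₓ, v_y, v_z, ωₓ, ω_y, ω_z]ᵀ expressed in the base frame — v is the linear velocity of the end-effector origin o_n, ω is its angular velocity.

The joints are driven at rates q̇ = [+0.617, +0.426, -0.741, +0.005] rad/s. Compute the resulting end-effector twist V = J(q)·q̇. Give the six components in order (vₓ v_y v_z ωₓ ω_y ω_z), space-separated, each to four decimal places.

o_n = [0.5156, 0.8195, 0.4301]
J₁: ẑ×o_n = [-0.8195, 0.5156, 0.0000], ω = ẑ
J2: z=[-0.9272, 0.3746, 0.0000] o=[0.1424, 0.3523, 0.5600] → [-0.0487, -0.1204, -0.5729, -0.9272, 0.3746, 0.0000]
J3: z=[-0.9272, 0.3746, 0.0000] o=[-0.1095, 1.1439, 0.5377] → [-0.0403, -0.0997, 0.0667, -0.9272, 0.3746, 0.0000]
J4: z=[0.1220, 0.3019, -0.9455] o=[-0.2653, 0.7582, 0.3944] → [0.0687, -0.7427, -0.2282, 0.1220, 0.3019, -0.9455]
V = J·q̇ = [-0.4961, 0.3370, -0.2946, 0.2927, -0.1165, 0.6123]

-0.4961 0.3370 -0.2946 0.2927 -0.1165 0.6123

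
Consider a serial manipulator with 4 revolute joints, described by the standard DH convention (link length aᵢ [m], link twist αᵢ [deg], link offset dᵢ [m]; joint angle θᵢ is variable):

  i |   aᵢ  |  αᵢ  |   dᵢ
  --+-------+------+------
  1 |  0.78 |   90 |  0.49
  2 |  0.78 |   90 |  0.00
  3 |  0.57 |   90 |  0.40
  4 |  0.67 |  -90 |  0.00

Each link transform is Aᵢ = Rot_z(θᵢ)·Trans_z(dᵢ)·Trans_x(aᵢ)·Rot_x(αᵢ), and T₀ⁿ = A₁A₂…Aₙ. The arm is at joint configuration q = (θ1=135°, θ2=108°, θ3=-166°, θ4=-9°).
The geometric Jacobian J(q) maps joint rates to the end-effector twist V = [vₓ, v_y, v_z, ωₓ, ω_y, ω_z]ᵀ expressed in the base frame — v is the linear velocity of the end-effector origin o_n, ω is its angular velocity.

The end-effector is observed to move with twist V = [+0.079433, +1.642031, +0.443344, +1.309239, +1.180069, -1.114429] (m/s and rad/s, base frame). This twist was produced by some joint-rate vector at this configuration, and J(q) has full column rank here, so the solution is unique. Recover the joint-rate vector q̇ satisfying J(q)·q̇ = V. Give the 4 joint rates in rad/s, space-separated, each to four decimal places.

o_n = [-1.0515, 0.6301, 0.1864]
J₁: ẑ×o_n = [-0.6301, -1.0515, 0.0000], ω = ẑ
J2: z=[0.7071, 0.7071, 0.0000] o=[-0.5515, 0.5515, 0.4900] → [-0.2147, 0.2147, 0.4090, 0.7071, 0.7071, 0.0000]
J3: z=[-0.6725, 0.6725, 0.3090] o=[-0.3811, 0.3811, 1.2318] → [-0.7800, -0.9102, 0.2834, -0.6725, 0.6725, 0.3090]
J4: z=[0.6332, 0.7390, -0.2301] o=[-0.8685, 0.6734, 0.8294] → [-0.4852, 0.4493, 0.1078, 0.6332, 0.7390, -0.2301]
q̇ = J⁺·V = [-0.8810, 0.9830, -0.1590, 0.8010]

-0.8810 0.9830 -0.1590 0.8010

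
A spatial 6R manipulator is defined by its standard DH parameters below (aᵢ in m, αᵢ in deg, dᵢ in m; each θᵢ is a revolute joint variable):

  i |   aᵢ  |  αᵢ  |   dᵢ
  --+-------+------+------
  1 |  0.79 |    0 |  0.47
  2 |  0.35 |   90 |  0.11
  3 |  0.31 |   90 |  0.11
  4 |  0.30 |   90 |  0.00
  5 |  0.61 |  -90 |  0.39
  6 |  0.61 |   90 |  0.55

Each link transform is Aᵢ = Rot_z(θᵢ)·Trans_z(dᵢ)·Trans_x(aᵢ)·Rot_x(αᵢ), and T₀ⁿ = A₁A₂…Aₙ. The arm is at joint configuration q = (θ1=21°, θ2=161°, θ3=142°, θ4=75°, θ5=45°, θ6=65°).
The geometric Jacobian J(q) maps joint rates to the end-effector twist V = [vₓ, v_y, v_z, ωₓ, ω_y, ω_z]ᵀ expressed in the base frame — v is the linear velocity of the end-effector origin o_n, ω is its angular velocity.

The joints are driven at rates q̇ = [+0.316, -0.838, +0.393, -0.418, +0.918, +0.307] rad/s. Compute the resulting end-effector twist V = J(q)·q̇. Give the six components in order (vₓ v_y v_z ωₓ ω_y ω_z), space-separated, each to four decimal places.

0.5103 -0.3356 0.1496 0.7796 -0.0271 -0.1690

o_n = [-0.0249, 0.9159, 1.5476]
J₁: ẑ×o_n = [-0.9159, -0.0249, 0.0000], ω = ẑ
J2: z=[0.0000, 0.0000, 1.0000] o=[0.7375, 0.2831, 0.4700] → [-0.6328, -0.7624, 0.0000, 0.0000, 0.0000, 1.0000]
J3: z=[-0.0349, 0.9994, 0.0000] o=[0.3877, 0.2709, 0.5800] → [0.9670, 0.0338, 0.3899, -0.0349, 0.9994, 0.0000]
J4: z=[-0.6153, -0.0215, 0.7880] o=[0.6280, 0.3894, 0.7709] → [-0.4316, -0.0366, -0.3380, -0.6153, -0.0215, 0.7880]
J5: z=[0.7697, -0.2321, 0.5947] o=[0.6791, 0.6811, 0.8187] → [-0.3088, -0.9797, 0.0173, 0.7697, -0.2321, 0.5947]
J6: z=[-0.5554, -0.7028, 0.4445] o=[0.7872, 1.0008, 1.4592] → [-0.0244, -0.3119, -0.5237, -0.5554, -0.7028, 0.4445]
V = J·q̇ = [0.5103, -0.3356, 0.1496, 0.7796, -0.0271, -0.1690]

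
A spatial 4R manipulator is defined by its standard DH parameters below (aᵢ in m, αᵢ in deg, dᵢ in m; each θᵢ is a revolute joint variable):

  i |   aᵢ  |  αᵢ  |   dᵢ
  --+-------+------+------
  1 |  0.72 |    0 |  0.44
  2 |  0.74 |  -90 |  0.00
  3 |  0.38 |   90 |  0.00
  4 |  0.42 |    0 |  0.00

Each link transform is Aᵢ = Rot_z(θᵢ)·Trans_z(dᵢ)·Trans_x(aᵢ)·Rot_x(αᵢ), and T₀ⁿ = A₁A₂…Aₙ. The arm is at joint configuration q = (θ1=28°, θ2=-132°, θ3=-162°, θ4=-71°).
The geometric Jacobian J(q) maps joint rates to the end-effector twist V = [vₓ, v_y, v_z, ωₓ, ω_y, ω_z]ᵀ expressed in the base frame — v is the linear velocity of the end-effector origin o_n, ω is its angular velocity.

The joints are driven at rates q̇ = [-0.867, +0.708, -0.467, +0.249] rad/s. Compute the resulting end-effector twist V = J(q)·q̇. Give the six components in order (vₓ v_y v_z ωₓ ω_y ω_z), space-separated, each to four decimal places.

0.3438 -0.3250 -0.1989 -0.4345 0.1876 -0.3958

o_n = [0.1903, 0.1929, 0.5997]
J₁: ẑ×o_n = [-0.1929, 0.1903, 0.0000], ω = ẑ
J2: z=[0.0000, 0.0000, 1.0000] o=[0.6357, 0.3380, 0.4400] → [0.1451, -0.4455, 0.0000, 0.0000, 0.0000, 1.0000]
J3: z=[0.9703, -0.2419, 0.0000] o=[0.4567, -0.3800, 0.4400] → [-0.0386, -0.1549, 0.4914, 0.9703, -0.2419, 0.0000]
J4: z=[0.0748, 0.2998, -0.9511] o=[0.5441, -0.0293, 0.5574] → [0.2240, 0.3334, 0.1227, 0.0748, 0.2998, -0.9511]
V = J·q̇ = [0.3438, -0.3250, -0.1989, -0.4345, 0.1876, -0.3958]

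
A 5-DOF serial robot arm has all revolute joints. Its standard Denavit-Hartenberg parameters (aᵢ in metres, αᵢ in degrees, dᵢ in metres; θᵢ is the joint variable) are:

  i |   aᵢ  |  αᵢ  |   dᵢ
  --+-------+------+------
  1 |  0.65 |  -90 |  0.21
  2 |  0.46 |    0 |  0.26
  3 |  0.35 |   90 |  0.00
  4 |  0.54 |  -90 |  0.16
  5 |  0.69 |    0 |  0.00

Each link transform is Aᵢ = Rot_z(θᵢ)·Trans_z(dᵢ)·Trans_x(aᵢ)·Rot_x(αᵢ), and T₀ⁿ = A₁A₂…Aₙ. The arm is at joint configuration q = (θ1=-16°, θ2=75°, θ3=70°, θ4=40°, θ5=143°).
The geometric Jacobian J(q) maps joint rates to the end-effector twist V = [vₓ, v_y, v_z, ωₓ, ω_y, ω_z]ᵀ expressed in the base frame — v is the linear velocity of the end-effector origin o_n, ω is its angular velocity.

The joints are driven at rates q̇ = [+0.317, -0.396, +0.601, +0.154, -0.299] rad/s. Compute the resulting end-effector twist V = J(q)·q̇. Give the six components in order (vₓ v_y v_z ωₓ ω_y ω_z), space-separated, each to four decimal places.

-0.0203 0.2006 0.2143 -0.0731 -0.0041 0.0806

o_n = [0.3993, 0.1486, -0.2211]
J₁: ẑ×o_n = [-0.1486, 0.3993, 0.0000], ω = ẑ
J2: z=[0.2756, 0.9613, 0.0000] o=[0.6248, -0.1792, 0.2100] → [-0.4144, 0.1188, 0.3071, 0.2756, 0.9613, 0.0000]
J3: z=[0.2756, 0.9613, 0.0000] o=[0.8109, 0.0379, -0.2343] → [0.0127, -0.0036, 0.4262, 0.2756, 0.9613, 0.0000]
J4: z=[0.5514, -0.1581, -0.8192] o=[0.5353, 0.1170, -0.4351] → [-0.0079, -0.0065, -0.0041, 0.5514, -0.1581, -0.8192]
J5: z=[0.7173, 0.5912, 0.3687] o=[0.3935, 0.5187, -0.8034] → [0.4807, -0.4155, -0.2689, 0.7173, 0.5912, 0.3687]
V = J·q̇ = [-0.0203, 0.2006, 0.2143, -0.0731, -0.0041, 0.0806]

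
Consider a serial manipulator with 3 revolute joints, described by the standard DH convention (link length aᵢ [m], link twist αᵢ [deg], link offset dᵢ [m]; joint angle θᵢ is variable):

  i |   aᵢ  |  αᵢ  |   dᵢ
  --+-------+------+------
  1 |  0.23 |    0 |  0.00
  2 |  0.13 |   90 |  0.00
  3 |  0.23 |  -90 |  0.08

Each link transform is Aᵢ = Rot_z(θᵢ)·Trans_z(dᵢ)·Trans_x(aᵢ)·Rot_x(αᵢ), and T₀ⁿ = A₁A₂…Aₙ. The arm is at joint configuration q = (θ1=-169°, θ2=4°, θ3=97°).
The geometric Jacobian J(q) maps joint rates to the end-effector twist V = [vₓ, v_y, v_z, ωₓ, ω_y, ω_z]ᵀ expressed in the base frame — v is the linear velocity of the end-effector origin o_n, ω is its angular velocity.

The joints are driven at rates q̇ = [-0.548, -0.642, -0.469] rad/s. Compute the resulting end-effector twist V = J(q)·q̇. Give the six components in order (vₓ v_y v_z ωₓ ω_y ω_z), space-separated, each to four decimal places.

-0.0669 0.2379 0.0131 0.1214 -0.4530 -1.1900

o_n = [-0.3450, 0.0070, 0.2283]
J₁: ẑ×o_n = [-0.0070, -0.3450, 0.0000], ω = ẑ
J2: z=[0.0000, 0.0000, 1.0000] o=[-0.2258, -0.0439, 0.0000] → [-0.0509, -0.1192, 0.0000, 0.0000, 0.0000, 1.0000]
J3: z=[-0.2588, 0.9659, 0.0000] o=[-0.3513, -0.0775, 0.0000] → [0.2205, 0.0591, -0.0280, -0.2588, 0.9659, 0.0000]
V = J·q̇ = [-0.0669, 0.2379, 0.0131, 0.1214, -0.4530, -1.1900]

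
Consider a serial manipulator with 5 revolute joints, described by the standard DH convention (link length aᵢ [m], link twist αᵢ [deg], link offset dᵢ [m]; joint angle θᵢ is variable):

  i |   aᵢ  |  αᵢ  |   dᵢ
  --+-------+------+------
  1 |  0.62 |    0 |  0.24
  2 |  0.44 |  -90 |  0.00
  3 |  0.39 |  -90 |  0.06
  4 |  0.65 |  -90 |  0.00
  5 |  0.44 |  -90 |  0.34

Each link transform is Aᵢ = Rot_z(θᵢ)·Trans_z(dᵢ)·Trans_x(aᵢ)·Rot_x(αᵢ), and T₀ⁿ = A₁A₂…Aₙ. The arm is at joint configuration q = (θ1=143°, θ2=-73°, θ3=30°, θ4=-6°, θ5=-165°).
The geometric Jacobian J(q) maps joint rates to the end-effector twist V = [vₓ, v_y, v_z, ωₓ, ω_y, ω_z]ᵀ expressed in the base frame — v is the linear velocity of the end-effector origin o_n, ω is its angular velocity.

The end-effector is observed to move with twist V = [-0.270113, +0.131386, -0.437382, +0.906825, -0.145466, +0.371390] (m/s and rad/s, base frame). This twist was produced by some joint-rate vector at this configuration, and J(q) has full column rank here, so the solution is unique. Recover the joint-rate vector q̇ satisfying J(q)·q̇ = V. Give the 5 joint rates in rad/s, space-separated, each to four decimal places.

o_n = [0.0674, 1.1744, -0.1833]
J₁: ẑ×o_n = [-1.1744, 0.0674, 0.0000], ω = ẑ
J2: z=[0.0000, 0.0000, 1.0000] o=[-0.4952, 0.3731, 0.2400] → [-0.8013, 0.5626, 0.0000, 0.0000, 0.0000, 1.0000]
J3: z=[-0.9397, 0.3420, 0.0000] o=[-0.3447, 0.7866, 0.2400] → [-0.1448, -0.3977, -0.5054, -0.9397, 0.3420, 0.0000]
J4: z=[-0.1710, -0.4698, -0.8660] o=[-0.2855, 1.1245, 0.0450] → [0.1505, -0.3447, 0.1573, -0.1710, -0.4698, -0.8660]
J5: z=[0.9655, -0.2551, -0.0523] o=[-0.1579, 1.6738, -0.2782] → [-0.0503, -0.1034, -0.4247, 0.9655, -0.2551, -0.0523]
q̇ = J⁺·V = [-0.0550, 0.3210, 0.0260, -0.1780, 0.9330]

-0.0550 0.3210 0.0260 -0.1780 0.9330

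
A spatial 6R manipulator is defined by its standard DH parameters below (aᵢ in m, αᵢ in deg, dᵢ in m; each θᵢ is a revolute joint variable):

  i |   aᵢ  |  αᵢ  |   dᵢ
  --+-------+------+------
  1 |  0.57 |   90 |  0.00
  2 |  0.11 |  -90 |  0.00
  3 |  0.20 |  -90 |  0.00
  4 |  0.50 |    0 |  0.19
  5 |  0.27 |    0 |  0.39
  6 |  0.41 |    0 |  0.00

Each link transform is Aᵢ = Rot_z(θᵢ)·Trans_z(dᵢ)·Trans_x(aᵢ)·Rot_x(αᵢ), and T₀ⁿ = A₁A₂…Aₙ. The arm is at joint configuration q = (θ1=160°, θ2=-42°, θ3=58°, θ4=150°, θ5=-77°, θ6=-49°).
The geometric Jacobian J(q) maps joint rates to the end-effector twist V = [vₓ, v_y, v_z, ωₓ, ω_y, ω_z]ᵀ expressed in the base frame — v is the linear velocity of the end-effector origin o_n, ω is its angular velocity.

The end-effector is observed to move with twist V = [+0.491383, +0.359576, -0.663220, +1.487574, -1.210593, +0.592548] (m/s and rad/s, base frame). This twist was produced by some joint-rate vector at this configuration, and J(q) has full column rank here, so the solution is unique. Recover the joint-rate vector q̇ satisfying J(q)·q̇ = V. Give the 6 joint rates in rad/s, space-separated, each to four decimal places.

0.0080 0.4570 -0.7780 0.6960 0.9470 0.4060

o_n = [-0.0952, -0.4914, -0.3243]
J₁: ẑ×o_n = [0.4914, -0.0952, 0.0000], ω = ẑ
J2: z=[0.3420, 0.9397, 0.0000] o=[-0.5356, 0.1950, 0.0000] → [-0.3047, 0.1109, -0.6486, 0.3420, 0.9397, 0.0000]
J3: z=[-0.6288, 0.2289, 0.7431] o=[-0.6124, 0.2229, -0.0736] → [0.4735, 0.2268, 0.3308, -0.6288, 0.2289, 0.7431]
J4: z=[0.4110, -0.7135, 0.5675] o=[-0.7445, 0.0905, -0.1445] → [0.4584, 0.4423, 0.2241, 0.4110, -0.7135, 0.5675]
J5: z=[0.4110, -0.7135, 0.5675] o=[-0.2233, 0.1844, -0.0690] → [0.5657, 0.1776, -0.1863, 0.4110, -0.7135, 0.5675]
J6: z=[0.4110, -0.7135, 0.5675] o=[0.0472, -0.2052, -0.0675] → [0.3456, 0.0247, -0.2192, 0.4110, -0.7135, 0.5675]
q̇ = J⁺·V = [0.0080, 0.4570, -0.7780, 0.6960, 0.9470, 0.4060]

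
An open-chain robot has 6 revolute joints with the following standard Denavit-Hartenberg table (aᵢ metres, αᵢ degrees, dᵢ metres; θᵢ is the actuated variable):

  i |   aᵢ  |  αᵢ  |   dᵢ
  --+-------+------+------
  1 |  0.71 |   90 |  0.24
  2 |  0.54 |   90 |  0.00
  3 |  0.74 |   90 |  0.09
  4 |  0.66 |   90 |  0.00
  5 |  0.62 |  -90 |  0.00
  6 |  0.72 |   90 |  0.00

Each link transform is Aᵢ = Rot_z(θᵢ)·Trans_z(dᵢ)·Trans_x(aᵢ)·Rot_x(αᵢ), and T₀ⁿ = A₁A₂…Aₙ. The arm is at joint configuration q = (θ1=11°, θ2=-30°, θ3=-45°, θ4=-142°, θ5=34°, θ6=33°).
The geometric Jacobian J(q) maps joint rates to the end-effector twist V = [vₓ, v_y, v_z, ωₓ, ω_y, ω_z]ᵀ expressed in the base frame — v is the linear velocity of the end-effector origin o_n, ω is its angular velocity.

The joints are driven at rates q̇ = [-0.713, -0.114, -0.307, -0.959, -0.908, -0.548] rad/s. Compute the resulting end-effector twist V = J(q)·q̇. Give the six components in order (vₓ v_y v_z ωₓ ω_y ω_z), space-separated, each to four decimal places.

-0.3508 -3.2522 -0.2447 1.7610 -0.3309 -0.2760

o_n = [1.1082, 0.4648, 1.4141]
J₁: ẑ×o_n = [-0.4648, 1.1082, 0.0000], ω = ẑ
J2: z=[0.1908, -0.9816, 0.0000] o=[0.6970, 0.1355, 0.2400] → [-1.1525, -0.2240, 0.4665, 0.1908, -0.9816, 0.0000]
J3: z=[-0.4908, -0.0954, -0.8660] o=[1.1560, 0.2247, -0.0300] → [0.0701, 0.7502, -0.1224, -0.4908, -0.0954, -0.8660]
J4: z=[-0.7360, 0.5773, 0.3536] o=[1.4568, 0.8162, -0.3696] → [1.1539, 1.1896, 0.4600, -0.7360, 0.5773, 0.3536]
J5: z=[-0.6738, -0.5745, -0.4648] o=[1.4138, 0.4332, 0.1662] → [-0.7022, 0.9828, -0.1968, -0.6738, -0.5745, -0.4648]
J6: z=[-0.5738, 0.8031, -0.1608] o=[1.1251, 0.3351, 0.7060] → [0.5895, 0.4090, -0.0608, -0.5738, 0.8031, -0.1608]
V = J·q̇ = [-0.3508, -3.2522, -0.2447, 1.7610, -0.3309, -0.2760]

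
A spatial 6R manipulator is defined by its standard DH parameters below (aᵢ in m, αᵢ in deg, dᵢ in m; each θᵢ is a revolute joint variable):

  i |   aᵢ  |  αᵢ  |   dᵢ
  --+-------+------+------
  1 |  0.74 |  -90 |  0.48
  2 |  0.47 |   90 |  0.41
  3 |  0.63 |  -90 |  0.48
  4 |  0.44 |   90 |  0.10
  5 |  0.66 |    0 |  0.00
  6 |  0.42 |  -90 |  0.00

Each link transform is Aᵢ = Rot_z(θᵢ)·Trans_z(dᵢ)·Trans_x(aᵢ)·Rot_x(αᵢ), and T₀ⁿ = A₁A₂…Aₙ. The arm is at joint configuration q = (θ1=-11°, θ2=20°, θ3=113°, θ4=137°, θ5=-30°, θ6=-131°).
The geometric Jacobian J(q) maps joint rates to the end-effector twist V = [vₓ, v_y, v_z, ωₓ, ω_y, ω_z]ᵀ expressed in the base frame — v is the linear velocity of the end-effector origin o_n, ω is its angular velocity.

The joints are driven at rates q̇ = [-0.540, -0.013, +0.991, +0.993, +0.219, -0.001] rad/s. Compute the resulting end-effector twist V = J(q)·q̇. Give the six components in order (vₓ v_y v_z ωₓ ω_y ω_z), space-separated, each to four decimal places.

0.1831 -1.0412 0.4147 -0.6680 -0.1392 0.5739

o_n = [1.5640, 0.4290, 0.2852]
J₁: ẑ×o_n = [-0.4290, 1.5640, 0.0000], ω = ẑ
J2: z=[0.1908, 0.9816, 0.0000] o=[0.7264, -0.1412, 0.4800] → [-0.1912, 0.0372, -0.7134, 0.1908, 0.9816, 0.0000]
J3: z=[0.3357, -0.0653, 0.9397] o=[1.2382, 0.1770, 0.3193] → [-0.2346, 0.3176, 0.1059, 0.3357, -0.0653, 0.9397]
J4: z=[-0.9237, -0.2185, 0.3148] o=[1.2829, 0.7591, 0.8545] → [0.2283, -0.4373, 0.3663, -0.9237, -0.2185, 0.3148]
J5: z=[-0.3716, 0.7118, -0.5961] o=[1.1493, 0.4435, 0.5610] → [-0.2049, -0.3497, -0.2898, -0.3716, 0.7118, -0.5961]
J6: z=[-0.3716, 0.7118, -0.5961] o=[1.4004, 0.1340, 0.0349] → [0.3540, -0.0045, -0.2260, -0.3716, 0.7118, -0.5961]
V = J·q̇ = [0.1831, -1.0412, 0.4147, -0.6680, -0.1392, 0.5739]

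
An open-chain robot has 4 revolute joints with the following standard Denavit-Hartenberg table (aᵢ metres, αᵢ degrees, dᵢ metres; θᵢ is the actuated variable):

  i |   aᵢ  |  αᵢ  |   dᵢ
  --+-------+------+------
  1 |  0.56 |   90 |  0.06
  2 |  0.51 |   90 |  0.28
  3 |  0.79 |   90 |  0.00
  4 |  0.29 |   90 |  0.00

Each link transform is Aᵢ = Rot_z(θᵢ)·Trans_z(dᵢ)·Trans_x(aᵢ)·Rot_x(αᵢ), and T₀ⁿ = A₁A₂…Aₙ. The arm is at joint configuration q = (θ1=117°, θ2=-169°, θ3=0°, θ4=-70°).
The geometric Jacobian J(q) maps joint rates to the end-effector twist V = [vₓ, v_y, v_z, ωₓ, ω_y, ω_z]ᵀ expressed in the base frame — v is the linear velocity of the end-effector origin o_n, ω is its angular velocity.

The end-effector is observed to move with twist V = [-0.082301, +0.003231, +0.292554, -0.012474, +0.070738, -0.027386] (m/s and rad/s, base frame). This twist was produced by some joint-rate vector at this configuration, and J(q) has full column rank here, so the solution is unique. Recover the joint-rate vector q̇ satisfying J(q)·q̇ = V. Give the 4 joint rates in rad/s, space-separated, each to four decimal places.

o_n = [0.5952, -0.5514, -0.4745]
J₁: ẑ×o_n = [0.5514, 0.5952, -0.0000], ω = ẑ
J2: z=[0.8910, 0.4540, 0.0000] o=[-0.2542, 0.4990, 0.0600] → [-0.2426, 0.4762, -1.3215, 0.8910, 0.4540, 0.0000]
J3: z=[0.0866, -0.1700, 0.9816] o=[0.2225, 0.1800, -0.0373] → [0.7923, 0.4037, 0.0000, 0.0866, -0.1700, 0.9816]
J4: z=[-0.8910, -0.4540, 0.0000] o=[0.5746, -0.5109, -0.1881] → [0.1300, -0.2552, 0.0454, -0.8910, -0.4540, 0.0000]
q̇ = J⁺·V = [0.3260, -0.2300, -0.3600, -0.2510]

0.3260 -0.2300 -0.3600 -0.2510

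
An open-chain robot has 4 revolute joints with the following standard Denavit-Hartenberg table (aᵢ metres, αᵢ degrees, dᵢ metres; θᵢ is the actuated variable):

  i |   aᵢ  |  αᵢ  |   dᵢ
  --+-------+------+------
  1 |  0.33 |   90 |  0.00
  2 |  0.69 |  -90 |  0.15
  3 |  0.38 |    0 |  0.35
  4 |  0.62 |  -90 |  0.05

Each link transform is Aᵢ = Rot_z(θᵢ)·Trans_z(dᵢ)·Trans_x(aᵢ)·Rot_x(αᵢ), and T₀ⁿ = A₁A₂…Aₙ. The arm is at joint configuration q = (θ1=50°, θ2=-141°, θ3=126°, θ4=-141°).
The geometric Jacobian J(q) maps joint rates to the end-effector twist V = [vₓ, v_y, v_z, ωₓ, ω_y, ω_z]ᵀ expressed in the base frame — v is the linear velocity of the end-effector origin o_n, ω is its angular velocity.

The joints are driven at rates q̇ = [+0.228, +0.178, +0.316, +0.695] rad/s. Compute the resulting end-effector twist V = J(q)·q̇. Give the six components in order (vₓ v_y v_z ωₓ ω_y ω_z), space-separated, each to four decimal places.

o_n = [-0.1560, -0.1907, -0.9814]
J₁: ẑ×o_n = [0.1907, -0.1560, 0.0000], ω = ẑ
J2: z=[0.7660, -0.6428, 0.0000] o=[0.2121, 0.2528, 0.0000] → [0.6308, 0.7518, -0.5763, 0.7660, -0.6428, 0.0000]
J3: z=[0.4045, 0.4821, -0.7771] o=[-0.0177, -0.2544, -0.4342] → [-0.2142, 0.3289, 0.0925, 0.4045, 0.4821, -0.7771]
J4: z=[0.4045, 0.4821, -0.7771] o=[-0.0000, 0.2449, -0.5657] → [-0.5389, 0.2894, -0.1010, 0.4045, 0.4821, -0.7771]
V = J·q̇ = [-0.2865, 0.4033, -0.1435, 0.5453, 0.3730, -0.5577]

-0.2865 0.4033 -0.1435 0.5453 0.3730 -0.5577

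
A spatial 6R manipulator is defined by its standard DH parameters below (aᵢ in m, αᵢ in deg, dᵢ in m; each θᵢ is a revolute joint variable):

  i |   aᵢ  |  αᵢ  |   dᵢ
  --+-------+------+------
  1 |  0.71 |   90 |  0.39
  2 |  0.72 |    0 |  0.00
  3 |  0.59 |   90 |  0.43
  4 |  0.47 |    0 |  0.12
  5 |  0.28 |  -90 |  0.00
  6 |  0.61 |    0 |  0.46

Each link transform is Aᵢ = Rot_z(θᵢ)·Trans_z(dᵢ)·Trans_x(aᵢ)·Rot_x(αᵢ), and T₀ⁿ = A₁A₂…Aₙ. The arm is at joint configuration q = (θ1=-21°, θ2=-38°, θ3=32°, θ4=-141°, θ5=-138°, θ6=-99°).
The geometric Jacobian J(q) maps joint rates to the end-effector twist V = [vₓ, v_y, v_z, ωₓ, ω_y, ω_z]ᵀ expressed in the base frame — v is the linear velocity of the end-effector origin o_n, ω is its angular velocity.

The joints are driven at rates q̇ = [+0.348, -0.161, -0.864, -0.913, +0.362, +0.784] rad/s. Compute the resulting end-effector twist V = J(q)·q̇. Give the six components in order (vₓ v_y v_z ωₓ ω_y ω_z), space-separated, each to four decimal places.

o_n = [0.7964, -0.7218, -0.7508]
J₁: ẑ×o_n = [0.7218, 0.7964, -0.0000], ω = ẑ
J2: z=[-0.3584, -0.9336, 0.0000] o=[0.6628, -0.2544, 0.3900] → [1.0651, -0.4088, 0.2922, -0.3584, -0.9336, 0.0000]
J3: z=[-0.3584, -0.9336, 0.0000] o=[1.1925, -0.4578, -0.0533] → [0.6512, -0.2500, -0.2751, -0.3584, -0.9336, 0.0000]
J4: z=[-0.0976, 0.0375, -0.9945] o=[1.5862, -1.0695, -0.1149] → [0.3219, 0.7234, -0.0043, -0.0976, 0.0375, -0.9945]
J5: z=[-0.0976, 0.0375, -0.9945] o=[1.3414, -0.6587, -0.1961] → [-0.0836, 0.4878, 0.0266, -0.0976, 0.0375, -0.9945]
J6: z=[-0.9731, 0.2060, 0.1032] o=[1.2829, -0.9325, -0.2007] → [-0.1351, -0.5856, -0.1048, -0.9731, 0.2060, 0.1032]
V = J·q̇ = [-0.9130, -0.3840, 0.1221, -0.3418, 1.0978, 0.9769]

-0.9130 -0.3840 0.1221 -0.3418 1.0978 0.9769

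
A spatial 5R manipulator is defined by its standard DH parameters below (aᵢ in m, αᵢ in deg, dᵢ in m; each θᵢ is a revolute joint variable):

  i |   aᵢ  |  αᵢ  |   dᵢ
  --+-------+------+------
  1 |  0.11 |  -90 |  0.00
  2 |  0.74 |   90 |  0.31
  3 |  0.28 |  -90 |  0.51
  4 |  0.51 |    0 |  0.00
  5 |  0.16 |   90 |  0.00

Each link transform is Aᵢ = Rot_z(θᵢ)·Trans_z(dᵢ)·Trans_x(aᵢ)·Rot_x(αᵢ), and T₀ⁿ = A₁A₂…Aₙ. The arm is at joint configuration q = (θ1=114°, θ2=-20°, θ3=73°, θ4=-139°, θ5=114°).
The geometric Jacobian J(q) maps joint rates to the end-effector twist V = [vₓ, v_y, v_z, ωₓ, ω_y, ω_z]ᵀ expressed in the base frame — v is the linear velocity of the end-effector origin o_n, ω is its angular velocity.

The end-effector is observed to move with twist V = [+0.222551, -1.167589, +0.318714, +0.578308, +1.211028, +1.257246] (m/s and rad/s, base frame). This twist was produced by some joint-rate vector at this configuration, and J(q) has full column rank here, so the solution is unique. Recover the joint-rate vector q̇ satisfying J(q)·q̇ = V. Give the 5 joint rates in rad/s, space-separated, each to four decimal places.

0.8210 -0.7250 0.1120 -0.2450 -0.7670

o_n = [-0.5234, 0.3191, 1.1143]
J₁: ẑ×o_n = [-0.3191, -0.5234, 0.0000], ω = ẑ
J2: z=[-0.9135, -0.4067, 0.0000] o=[-0.0447, 0.1005, 0.0000] → [-0.4532, 1.0180, -0.3944, -0.9135, -0.4067, 0.0000]
J3: z=[0.1391, -0.3125, 0.9397] o=[-0.6108, 0.6097, 0.2531] → [0.0039, -0.0377, -0.0131, 0.1391, -0.3125, 0.9397]
J4: z=[0.0984, -0.9399, -0.3271] o=[-0.8157, 0.4117, 0.7603] → [-0.3630, -0.1305, 0.2656, 0.0984, -0.9399, -0.3271]
J5: z=[0.0984, -0.9399, -0.3271] o=[-0.3899, 0.3602, 1.0363] → [-0.0868, 0.0360, -0.1295, 0.0984, -0.9399, -0.3271]
q̇ = J⁺·V = [0.8210, -0.7250, 0.1120, -0.2450, -0.7670]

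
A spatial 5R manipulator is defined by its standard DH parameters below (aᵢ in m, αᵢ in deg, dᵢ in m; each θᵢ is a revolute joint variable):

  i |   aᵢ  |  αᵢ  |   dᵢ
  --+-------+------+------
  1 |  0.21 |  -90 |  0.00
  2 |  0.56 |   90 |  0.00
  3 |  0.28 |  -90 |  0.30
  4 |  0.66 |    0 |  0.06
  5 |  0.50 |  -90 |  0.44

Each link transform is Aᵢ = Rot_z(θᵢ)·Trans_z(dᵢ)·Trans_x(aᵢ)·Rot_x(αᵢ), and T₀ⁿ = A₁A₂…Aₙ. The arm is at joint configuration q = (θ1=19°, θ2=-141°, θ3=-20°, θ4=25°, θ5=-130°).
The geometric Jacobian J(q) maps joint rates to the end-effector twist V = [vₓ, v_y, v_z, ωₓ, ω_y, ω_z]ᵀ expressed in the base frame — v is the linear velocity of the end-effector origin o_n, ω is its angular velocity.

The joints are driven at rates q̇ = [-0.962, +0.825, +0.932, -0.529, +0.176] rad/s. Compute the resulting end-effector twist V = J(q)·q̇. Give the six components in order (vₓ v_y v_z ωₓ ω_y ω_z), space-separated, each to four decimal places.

o_n = [-1.2251, -0.1958, 0.5111]
J₁: ẑ×o_n = [0.1958, -1.2251, 0.0000], ω = ẑ
J2: z=[-0.3256, 0.9455, 0.0000] o=[0.1986, 0.0684, 0.0000] → [0.4833, 0.1664, 1.4321, -0.3256, 0.9455, 0.0000]
J3: z=[-0.5950, -0.2049, -0.7771] o=[-0.2129, -0.0733, 0.3524] → [-0.1277, 0.8810, -0.1345, -0.5950, -0.2049, -0.7771]
J4: z=[-0.5573, 0.8020, 0.2152] o=[-0.5536, -0.2919, 0.2849] → [0.1608, -0.0185, 0.4849, -0.5573, 0.8020, 0.2152]
J5: z=[-0.5573, 0.8020, 0.2152] o=[-0.7675, -0.5223, 0.8683] → [-0.3567, -0.2975, 0.1850, -0.5573, 0.8020, 0.2152]
V = J·q̇ = [-0.0564, 2.0944, 0.8321, -0.6265, 0.3060, -1.7623]

-0.0564 2.0944 0.8321 -0.6265 0.3060 -1.7623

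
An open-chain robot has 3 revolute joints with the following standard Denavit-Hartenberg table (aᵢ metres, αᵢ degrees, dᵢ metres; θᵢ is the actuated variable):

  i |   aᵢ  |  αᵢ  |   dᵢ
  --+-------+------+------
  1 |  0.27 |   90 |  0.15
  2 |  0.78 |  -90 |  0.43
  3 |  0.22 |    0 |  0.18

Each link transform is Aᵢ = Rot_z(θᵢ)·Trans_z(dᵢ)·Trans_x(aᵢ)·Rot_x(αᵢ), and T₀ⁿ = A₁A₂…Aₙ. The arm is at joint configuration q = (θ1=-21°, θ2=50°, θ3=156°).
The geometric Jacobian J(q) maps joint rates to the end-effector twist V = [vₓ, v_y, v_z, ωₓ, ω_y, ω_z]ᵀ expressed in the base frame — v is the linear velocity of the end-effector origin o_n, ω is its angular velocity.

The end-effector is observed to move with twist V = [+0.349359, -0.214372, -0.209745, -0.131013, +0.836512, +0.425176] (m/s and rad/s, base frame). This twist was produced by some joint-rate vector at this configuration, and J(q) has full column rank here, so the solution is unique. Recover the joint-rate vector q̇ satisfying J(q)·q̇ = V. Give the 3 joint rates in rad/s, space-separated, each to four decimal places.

0.0710 -0.7340 0.5510

o_n = [0.3488, -0.4986, 0.7093]
J₁: ẑ×o_n = [0.4986, 0.3488, -0.0000], ω = ẑ
J2: z=[-0.3584, -0.9336, 0.0000] o=[0.2521, -0.0968, 0.1500] → [-0.5221, 0.2004, 0.2343, -0.3584, -0.9336, 0.0000]
J3: z=[-0.7152, 0.2745, 0.6428] o=[0.5660, -0.6779, 0.7475] → [-0.1257, -0.1670, -0.0685, -0.7152, 0.2745, 0.6428]
q̇ = J⁺·V = [0.0710, -0.7340, 0.5510]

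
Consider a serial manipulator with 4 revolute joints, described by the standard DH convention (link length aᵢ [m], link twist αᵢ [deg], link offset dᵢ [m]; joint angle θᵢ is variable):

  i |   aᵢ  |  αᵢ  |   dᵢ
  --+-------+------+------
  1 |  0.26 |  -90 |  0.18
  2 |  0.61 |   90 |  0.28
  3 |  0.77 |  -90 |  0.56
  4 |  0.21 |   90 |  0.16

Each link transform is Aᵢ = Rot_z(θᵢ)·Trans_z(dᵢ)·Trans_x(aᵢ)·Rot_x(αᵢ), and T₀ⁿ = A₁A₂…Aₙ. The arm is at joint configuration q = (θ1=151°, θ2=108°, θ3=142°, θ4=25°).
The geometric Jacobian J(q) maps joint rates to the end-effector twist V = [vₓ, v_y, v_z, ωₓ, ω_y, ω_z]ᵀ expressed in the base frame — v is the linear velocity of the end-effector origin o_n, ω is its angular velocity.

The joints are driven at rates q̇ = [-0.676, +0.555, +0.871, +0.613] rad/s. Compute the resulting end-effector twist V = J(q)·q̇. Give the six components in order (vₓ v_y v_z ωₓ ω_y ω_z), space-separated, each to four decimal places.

o_n = [-1.0469, -0.2716, 0.2676]
J₁: ẑ×o_n = [0.2716, -1.0469, 0.0000], ω = ẑ
J2: z=[-0.4848, -0.8746, 0.0000] o=[-0.2274, 0.1261, 0.1800] → [-0.0766, 0.0425, -0.5240, -0.4848, -0.8746, 0.0000]
J3: z=[-0.8318, 0.4611, -0.3090] o=[-0.1983, -0.2102, -0.4001] → [0.2889, 0.8177, 0.4424, -0.8318, 0.4611, -0.3090]
J4: z=[0.2156, 0.7814, 0.5855] o=[-1.0579, -0.2757, 0.0039] → [0.2037, -0.0504, -0.0077, 0.2156, 0.7814, 0.5855]
V = J·q̇ = [0.1503, 1.4126, 0.0898, -0.8614, 0.3952, -0.5862]

0.1503 1.4126 0.0898 -0.8614 0.3952 -0.5862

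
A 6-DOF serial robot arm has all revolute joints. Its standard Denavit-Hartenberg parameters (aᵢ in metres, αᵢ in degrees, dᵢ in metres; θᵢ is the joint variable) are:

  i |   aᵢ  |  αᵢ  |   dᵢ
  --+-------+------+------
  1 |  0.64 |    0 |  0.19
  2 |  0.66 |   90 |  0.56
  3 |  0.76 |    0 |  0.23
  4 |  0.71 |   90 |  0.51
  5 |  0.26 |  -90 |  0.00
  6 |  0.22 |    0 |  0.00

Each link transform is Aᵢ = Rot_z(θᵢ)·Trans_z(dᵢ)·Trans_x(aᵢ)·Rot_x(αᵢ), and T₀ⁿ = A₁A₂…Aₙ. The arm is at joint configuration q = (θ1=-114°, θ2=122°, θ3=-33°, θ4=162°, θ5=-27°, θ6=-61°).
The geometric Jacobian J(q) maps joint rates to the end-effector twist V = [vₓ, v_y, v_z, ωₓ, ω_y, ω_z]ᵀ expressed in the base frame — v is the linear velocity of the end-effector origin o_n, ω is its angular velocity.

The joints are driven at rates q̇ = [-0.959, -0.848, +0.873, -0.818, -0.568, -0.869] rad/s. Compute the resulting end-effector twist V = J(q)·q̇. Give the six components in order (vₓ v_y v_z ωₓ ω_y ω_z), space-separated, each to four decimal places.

o_n = [0.6063, -1.0421, 1.2628]
J₁: ẑ×o_n = [1.0421, 0.6063, -0.0000], ω = ẑ
J2: z=[0.0000, 0.0000, 1.0000] o=[-0.2603, -0.5847, 0.1900] → [0.4574, 0.8666, -0.0000, 0.0000, 0.0000, 1.0000]
J3: z=[0.1392, -0.9903, 0.0000] o=[0.3933, -0.4928, 0.7500] → [-0.5078, -0.0714, 0.1345, 0.1392, -0.9903, 0.0000]
J4: z=[0.1392, -0.9903, 0.0000] o=[1.0565, -0.6319, 0.3361] → [-0.9177, -0.1290, -0.5029, 0.1392, -0.9903, 0.0000]
J5: z=[0.7696, 0.1082, 0.6293] o=[0.6850, -1.1991, 0.8878] → [-0.0583, -0.3381, 0.1294, 0.7696, 0.1082, 0.6293]
J6: z=[-0.1589, -0.9221, 0.3528] o=[0.5242, -1.1025, 1.0679] → [-0.2011, 0.0600, 0.0661, -0.1589, -0.9221, 0.3528]
V = J·q̇ = [-0.8720, -1.1332, 0.3979, -0.2914, 0.6854, -2.4711]

-0.8720 -1.1332 0.3979 -0.2914 0.6854 -2.4711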